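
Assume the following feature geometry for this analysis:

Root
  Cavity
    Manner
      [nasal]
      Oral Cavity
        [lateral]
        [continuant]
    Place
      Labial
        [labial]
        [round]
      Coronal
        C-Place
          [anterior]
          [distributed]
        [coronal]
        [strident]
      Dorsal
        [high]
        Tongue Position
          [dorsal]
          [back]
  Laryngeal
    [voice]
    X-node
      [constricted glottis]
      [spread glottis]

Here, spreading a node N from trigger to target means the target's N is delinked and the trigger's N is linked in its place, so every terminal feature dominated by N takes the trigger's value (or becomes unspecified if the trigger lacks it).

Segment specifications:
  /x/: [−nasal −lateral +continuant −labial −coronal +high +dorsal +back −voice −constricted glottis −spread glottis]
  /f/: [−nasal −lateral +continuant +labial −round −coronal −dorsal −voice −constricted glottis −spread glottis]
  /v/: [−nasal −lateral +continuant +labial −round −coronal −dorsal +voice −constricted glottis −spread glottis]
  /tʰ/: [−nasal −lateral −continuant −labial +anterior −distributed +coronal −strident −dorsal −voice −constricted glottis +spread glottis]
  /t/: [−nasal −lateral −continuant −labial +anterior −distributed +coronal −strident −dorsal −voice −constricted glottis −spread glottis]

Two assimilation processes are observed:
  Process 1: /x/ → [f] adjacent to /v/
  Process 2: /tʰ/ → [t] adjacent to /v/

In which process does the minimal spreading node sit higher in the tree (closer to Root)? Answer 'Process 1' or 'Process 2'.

Process 1 alters [labial], [round], [dorsal], [high], [back]; the lowest common ancestor is Place (depth 2 from Root).
In Process 2, [spread glottis] changes, so the minimal spreading node is [spread glottis] at depth 3.
Depth 2 < depth 3; Process 1 involves the structurally higher constituent Place.

Process 1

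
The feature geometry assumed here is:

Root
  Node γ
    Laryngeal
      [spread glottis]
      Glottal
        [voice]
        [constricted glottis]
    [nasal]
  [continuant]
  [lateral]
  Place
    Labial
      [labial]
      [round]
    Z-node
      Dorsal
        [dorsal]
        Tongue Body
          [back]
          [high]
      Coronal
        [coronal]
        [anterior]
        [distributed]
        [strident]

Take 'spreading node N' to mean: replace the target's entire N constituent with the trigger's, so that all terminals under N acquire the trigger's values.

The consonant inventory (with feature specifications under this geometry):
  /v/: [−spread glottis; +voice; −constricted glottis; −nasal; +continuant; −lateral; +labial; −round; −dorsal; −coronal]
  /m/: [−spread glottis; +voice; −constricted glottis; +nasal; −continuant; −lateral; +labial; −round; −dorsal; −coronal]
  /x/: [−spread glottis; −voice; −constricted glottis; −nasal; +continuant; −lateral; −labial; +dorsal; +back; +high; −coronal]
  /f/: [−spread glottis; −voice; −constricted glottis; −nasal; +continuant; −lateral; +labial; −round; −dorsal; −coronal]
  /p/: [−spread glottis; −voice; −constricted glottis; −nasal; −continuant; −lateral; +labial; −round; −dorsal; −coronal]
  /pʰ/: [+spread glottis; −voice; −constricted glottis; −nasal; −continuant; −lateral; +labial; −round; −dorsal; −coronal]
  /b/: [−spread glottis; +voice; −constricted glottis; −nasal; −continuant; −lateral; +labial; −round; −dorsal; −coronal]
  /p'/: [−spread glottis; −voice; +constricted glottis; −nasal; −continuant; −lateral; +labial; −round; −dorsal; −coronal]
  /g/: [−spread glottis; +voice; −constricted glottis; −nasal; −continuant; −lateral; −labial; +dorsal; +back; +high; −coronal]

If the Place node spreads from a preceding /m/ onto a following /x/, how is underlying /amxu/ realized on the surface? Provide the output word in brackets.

Place immediately or transitively dominates [labial], [round], [dorsal], [back], [high], [coronal], [anterior], [distributed], [strident].
The target acquires /m/'s values for everything under Place — [+labial], [−round], [−dorsal], [−coronal] — while keeping its own [spread glottis], [voice], [constricted glottis], ….
The resulting bundle matches /f/ in the inventory; substituting it for /x/ gives [amfu].

[amfu]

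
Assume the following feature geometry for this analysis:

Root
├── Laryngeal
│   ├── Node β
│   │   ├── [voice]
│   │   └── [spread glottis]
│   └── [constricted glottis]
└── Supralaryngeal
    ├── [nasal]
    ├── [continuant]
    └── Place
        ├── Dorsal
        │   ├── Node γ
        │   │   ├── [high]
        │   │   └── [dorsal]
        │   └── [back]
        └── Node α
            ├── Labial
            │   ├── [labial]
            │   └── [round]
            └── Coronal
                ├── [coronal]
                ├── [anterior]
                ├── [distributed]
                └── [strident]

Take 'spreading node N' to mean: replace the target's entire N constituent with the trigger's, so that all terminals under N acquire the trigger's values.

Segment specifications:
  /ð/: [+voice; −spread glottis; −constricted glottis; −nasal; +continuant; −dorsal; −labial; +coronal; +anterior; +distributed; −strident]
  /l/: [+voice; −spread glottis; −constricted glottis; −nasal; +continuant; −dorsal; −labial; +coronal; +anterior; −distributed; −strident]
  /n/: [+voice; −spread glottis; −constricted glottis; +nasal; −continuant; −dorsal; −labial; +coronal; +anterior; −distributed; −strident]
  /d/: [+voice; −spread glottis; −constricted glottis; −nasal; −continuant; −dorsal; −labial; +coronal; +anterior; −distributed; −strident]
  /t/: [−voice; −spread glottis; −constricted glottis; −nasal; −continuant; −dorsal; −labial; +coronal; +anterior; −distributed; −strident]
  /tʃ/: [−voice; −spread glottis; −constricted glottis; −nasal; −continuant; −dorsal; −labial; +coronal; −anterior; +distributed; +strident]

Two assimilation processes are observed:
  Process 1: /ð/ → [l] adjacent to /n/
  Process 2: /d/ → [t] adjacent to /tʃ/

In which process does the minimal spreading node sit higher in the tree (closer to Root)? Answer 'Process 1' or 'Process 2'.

Process 2

Process 1 alters [distributed]; the lowest dominating node is [distributed] (depth 5 from Root).
In Process 2, [voice] changes, so the minimal spreading node is [voice] at depth 3.
[voice] is closer to Root than [distributed], so Process 2 spreads the higher node.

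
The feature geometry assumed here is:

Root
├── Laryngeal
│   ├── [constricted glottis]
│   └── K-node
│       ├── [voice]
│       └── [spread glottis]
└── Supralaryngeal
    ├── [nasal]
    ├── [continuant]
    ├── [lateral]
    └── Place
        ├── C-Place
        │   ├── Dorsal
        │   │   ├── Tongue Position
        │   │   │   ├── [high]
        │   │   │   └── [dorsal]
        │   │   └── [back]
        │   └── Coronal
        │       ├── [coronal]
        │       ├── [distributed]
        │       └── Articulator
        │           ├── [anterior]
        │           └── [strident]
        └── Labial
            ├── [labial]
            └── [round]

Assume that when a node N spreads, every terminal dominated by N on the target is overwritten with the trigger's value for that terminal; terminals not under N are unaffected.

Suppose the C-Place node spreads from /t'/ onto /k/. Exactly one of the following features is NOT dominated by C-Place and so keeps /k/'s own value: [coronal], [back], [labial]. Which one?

The terminals dominated by C-Place are [high], [dorsal], [back], [coronal], [distributed], [anterior], [strident].
Spreading C-Place replaces [coronal], [back] with the trigger's values, since each sits inside the C-Place constituent.
[labial] is not within the C-Place subtree (it hangs from Labial), so /k/'s [labial] value survives.

[labial]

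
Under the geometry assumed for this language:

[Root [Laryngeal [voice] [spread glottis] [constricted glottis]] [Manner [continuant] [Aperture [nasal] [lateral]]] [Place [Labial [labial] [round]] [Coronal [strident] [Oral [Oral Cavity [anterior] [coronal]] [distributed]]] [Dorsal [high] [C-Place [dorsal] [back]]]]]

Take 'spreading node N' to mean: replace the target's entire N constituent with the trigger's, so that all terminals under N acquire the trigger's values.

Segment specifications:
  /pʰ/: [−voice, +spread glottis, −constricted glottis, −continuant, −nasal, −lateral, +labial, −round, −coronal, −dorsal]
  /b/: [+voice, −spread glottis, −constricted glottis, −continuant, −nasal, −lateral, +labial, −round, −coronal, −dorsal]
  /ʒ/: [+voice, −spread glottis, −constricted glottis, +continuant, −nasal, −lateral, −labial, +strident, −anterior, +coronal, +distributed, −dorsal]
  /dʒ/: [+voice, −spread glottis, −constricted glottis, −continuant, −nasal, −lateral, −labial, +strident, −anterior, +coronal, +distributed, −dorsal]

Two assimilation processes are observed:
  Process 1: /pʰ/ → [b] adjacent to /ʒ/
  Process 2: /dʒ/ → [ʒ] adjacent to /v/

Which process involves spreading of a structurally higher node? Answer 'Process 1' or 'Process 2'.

Process 1: the features that change are [voice], [spread glottis]; the minimal node is Laryngeal (depth 1).
In Process 2, [continuant] changes, so the minimal spreading node is [continuant] at depth 2.
Depth 1 < depth 2; Process 1 involves the structurally higher constituent Laryngeal.

Process 1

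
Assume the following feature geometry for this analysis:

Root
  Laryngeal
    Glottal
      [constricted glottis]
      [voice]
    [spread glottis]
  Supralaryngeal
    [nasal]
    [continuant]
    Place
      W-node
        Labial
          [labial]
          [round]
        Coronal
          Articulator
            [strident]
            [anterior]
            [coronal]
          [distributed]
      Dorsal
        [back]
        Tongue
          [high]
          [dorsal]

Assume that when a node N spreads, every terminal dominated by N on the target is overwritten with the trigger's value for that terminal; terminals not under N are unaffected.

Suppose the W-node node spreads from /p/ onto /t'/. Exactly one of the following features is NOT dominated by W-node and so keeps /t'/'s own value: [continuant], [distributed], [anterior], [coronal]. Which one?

[continuant]

W-node dominates exactly [labial], [round], [strident], [anterior], [coronal], [distributed].
[coronal], [distributed], [anterior] all lie under W-node, so they are overwritten when W-node spreads.
[continuant] is not within the W-node subtree (it hangs from Supralaryngeal), so /t'/'s [continuant] value survives.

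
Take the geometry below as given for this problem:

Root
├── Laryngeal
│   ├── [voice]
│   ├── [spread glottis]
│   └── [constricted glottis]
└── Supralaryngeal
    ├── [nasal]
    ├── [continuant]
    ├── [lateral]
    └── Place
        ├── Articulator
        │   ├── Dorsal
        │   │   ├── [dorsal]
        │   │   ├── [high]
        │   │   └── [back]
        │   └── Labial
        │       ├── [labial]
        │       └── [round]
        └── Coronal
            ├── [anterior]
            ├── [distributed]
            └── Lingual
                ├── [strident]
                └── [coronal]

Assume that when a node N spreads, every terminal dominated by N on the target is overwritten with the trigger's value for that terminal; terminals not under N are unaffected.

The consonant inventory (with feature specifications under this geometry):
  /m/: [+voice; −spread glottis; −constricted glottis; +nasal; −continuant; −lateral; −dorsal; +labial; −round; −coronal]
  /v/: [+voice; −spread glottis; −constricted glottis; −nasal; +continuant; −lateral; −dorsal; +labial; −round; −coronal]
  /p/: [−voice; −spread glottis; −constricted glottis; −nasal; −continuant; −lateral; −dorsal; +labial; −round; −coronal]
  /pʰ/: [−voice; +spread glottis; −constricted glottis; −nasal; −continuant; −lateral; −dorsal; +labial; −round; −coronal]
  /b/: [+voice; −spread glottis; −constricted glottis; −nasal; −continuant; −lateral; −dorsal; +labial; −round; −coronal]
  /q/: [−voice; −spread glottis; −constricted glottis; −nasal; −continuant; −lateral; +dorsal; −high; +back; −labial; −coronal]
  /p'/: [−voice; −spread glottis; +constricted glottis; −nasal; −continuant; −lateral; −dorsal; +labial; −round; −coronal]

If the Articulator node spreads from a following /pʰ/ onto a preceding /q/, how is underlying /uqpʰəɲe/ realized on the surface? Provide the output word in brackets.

Terminals under Articulator in this geometry: [dorsal], [high], [back], [labial], [round].
After delinking /q/'s Articulator and linking /pʰ/'s, the affected terminals become [−dorsal], [+labial], [−round]; [voice], [spread glottis], [constricted glottis], … (outside Articulator) are retained from /q/.
Among the inventory, only /p/ has exactly this specification, giving the surface form [uppʰəɲe].

[uppʰəɲe]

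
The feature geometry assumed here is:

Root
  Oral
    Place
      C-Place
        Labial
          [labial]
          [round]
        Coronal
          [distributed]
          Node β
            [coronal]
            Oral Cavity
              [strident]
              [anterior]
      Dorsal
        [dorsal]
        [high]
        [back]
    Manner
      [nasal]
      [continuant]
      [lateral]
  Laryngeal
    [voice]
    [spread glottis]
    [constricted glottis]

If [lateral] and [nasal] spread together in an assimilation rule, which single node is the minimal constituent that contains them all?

Manner

[lateral] is immediately dominated by Manner.
[nasal] is immediately dominated by Manner.
These paths first converge at Manner; no daughter of Manner dominates all 2 features, so Manner is the minimal constituent.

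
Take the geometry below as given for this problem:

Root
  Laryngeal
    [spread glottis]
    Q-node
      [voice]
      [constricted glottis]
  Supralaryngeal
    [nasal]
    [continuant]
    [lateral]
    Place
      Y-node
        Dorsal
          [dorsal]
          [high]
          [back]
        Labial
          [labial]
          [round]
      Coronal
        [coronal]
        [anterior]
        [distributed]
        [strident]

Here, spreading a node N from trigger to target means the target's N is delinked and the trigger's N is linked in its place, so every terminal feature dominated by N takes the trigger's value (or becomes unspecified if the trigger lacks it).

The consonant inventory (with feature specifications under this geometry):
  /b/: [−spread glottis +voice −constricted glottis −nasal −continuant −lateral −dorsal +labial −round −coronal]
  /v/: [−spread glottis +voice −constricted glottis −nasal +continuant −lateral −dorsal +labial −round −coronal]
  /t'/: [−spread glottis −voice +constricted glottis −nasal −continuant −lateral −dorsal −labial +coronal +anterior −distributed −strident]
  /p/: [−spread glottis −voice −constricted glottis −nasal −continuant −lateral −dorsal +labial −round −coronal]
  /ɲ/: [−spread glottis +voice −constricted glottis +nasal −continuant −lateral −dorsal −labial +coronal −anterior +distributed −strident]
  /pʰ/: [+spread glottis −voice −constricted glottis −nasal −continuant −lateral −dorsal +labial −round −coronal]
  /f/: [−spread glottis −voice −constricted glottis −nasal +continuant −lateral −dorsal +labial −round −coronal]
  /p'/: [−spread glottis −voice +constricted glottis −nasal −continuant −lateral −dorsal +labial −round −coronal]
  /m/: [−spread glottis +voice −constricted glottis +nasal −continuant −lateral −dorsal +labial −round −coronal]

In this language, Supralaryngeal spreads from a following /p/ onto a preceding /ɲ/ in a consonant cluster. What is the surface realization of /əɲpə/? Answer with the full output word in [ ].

The Supralaryngeal node dominates the terminals [nasal], [continuant], [lateral], [dorsal], [high], [back], [labial], [round], [coronal], [anterior], [distributed], [strident].
After delinking /ɲ/'s Supralaryngeal and linking /p/'s, the affected terminals become [−nasal], [−continuant], [−lateral], [−dorsal], [+labial], [−round], [−coronal]; [spread glottis], [voice], [constricted glottis] (outside Supralaryngeal) are retained from /ɲ/.
The resulting bundle matches /b/ in the inventory; substituting it for /ɲ/ gives [əbpə].

[əbpə]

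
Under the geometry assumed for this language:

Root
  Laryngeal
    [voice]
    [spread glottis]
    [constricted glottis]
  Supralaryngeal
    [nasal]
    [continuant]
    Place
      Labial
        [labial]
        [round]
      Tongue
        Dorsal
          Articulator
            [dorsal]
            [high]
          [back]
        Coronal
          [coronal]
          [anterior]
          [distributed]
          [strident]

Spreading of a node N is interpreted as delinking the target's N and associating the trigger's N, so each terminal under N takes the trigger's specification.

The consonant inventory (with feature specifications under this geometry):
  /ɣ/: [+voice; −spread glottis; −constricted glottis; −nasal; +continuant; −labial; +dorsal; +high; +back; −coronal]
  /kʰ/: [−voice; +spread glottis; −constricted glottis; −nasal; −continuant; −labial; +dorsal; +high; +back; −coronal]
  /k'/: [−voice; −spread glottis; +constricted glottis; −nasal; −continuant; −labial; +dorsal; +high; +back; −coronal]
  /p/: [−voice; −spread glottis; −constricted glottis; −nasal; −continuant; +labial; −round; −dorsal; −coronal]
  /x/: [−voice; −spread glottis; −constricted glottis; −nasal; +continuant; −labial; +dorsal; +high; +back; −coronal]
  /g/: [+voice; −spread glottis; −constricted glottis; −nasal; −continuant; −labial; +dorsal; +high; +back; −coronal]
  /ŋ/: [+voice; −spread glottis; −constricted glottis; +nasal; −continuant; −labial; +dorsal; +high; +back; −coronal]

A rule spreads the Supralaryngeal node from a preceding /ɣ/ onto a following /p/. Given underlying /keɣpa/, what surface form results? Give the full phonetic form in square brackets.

[keɣxa]

The Supralaryngeal node dominates the terminals [nasal], [continuant], [labial], [round], [dorsal], [high], [back], [coronal], [anterior], [distributed], [strident].
Spreading Supralaryngeal from /ɣ/ onto /p/ replaces those values with /ɣ/'s: [−nasal], [+continuant], [−labial], [+dorsal], [+high], [+back], [−coronal]. Features outside Supralaryngeal ([voice], [spread glottis], [constricted glottis]) stay as in /p/.
The resulting bundle matches /x/ in the inventory; substituting it for /p/ gives [keɣxa].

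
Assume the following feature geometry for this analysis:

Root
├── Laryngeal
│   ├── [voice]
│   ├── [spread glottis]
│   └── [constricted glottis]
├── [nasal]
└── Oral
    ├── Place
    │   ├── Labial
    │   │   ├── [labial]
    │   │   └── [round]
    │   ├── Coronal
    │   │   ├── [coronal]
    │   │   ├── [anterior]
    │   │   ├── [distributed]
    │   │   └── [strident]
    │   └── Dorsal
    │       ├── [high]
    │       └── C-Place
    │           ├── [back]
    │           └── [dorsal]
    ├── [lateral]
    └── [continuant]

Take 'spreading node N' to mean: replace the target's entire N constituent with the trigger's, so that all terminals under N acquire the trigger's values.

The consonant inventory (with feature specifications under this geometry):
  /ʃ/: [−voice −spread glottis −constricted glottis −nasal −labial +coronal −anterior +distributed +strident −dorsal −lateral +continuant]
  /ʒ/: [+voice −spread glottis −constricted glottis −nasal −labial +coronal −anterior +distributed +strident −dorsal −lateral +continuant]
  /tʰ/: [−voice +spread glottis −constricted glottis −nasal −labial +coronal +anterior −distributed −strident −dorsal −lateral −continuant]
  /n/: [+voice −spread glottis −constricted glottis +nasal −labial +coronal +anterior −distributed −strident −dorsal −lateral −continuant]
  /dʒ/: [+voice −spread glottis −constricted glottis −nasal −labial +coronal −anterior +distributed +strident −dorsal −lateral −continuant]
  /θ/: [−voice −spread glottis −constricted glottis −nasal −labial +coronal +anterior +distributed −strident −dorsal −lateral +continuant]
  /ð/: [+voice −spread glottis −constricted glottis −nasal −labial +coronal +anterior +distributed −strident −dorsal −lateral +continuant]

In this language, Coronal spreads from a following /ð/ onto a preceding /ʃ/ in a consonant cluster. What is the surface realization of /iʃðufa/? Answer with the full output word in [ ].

[iθðufa]

The Coronal node dominates the terminals [coronal], [anterior], [distributed], [strident].
The target acquires /ð/'s values for everything under Coronal — [+coronal], [+anterior], [+distributed], [−strident] — while keeping its own [voice], [spread glottis], [constricted glottis], ….
The resulting bundle matches /θ/ in the inventory; substituting it for /ʃ/ gives [iθðufa].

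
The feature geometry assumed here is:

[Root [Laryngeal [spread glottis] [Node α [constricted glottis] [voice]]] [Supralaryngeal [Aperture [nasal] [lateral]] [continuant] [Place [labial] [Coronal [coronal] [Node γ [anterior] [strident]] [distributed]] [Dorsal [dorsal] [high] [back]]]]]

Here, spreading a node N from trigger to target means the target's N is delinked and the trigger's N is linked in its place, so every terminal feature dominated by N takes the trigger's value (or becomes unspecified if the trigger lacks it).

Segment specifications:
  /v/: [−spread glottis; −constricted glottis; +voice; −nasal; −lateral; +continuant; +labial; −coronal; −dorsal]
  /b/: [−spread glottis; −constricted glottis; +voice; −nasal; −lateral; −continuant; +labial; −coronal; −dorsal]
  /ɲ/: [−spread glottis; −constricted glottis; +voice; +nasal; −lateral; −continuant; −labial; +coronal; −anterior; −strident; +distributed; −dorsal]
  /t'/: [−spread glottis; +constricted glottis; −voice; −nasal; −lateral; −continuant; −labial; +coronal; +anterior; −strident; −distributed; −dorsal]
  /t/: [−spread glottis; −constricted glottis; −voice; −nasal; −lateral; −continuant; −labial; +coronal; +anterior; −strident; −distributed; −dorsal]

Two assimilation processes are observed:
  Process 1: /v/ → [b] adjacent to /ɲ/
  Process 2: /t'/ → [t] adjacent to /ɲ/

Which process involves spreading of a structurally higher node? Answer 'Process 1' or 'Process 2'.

In Process 1, [continuant] changes, so the minimal spreading node is [continuant] at depth 2.
Process 2: the feature that changes is [constricted glottis]; the minimal node is [constricted glottis] (depth 3).
[continuant] (depth 2) sits above [constricted glottis] (depth 3), making Process 1 the one with the higher spreading node.

Process 1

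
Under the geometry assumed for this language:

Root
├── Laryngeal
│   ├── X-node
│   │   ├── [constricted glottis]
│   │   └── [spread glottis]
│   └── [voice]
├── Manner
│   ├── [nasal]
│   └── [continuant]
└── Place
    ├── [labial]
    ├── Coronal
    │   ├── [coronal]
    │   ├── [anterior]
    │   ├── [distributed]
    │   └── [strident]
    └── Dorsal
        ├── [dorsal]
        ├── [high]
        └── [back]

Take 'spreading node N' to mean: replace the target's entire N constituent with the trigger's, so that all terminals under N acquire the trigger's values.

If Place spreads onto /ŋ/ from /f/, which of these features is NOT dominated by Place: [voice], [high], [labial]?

Under this geometry, Place contains [labial], [coronal], [anterior], [distributed], [strident], [dorsal], [high], [back].
[labial], [high] all lie under Place, so they are overwritten when Place spreads.
But [voice] is a dependent of Laryngeal, outside Place; it is therefore untouched by the spreading.

[voice]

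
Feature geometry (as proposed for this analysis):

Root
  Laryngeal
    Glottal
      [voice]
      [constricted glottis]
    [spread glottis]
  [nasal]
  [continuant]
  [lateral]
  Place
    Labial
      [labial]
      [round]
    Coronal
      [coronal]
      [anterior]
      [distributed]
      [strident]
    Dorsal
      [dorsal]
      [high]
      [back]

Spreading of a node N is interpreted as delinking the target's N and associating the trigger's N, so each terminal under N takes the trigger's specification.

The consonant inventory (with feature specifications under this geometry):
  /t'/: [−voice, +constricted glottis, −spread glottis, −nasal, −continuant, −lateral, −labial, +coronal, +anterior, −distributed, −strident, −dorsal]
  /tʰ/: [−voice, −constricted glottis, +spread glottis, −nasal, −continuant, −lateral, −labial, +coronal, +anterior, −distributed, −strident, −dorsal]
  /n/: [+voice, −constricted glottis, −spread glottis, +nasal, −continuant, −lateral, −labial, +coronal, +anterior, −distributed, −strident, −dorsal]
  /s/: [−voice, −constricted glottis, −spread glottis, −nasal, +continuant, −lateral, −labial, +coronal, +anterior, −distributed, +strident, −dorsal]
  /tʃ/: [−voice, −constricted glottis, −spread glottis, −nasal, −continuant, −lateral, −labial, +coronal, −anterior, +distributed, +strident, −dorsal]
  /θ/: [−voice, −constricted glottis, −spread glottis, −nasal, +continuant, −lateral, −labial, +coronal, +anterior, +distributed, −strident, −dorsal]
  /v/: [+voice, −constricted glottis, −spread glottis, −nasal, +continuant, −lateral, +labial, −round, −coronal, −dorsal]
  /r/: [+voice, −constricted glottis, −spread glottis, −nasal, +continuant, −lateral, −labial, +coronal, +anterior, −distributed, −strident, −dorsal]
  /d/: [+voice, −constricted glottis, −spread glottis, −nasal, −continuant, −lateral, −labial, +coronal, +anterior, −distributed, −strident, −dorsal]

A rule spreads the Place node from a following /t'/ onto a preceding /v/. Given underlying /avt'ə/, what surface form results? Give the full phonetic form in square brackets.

Terminals under Place in this geometry: [labial], [round], [coronal], [anterior], [distributed], [strident], [dorsal], [high], [back].
After delinking /v/'s Place and linking /t'/'s, the affected terminals become [−labial], [+coronal], [+anterior], [−distributed], [−strident], [−dorsal]; [voice], [constricted glottis], [spread glottis], … (outside Place) are retained from /v/.
Among the inventory, only /r/ has exactly this specification, giving the surface form [art'ə].

[art'ə]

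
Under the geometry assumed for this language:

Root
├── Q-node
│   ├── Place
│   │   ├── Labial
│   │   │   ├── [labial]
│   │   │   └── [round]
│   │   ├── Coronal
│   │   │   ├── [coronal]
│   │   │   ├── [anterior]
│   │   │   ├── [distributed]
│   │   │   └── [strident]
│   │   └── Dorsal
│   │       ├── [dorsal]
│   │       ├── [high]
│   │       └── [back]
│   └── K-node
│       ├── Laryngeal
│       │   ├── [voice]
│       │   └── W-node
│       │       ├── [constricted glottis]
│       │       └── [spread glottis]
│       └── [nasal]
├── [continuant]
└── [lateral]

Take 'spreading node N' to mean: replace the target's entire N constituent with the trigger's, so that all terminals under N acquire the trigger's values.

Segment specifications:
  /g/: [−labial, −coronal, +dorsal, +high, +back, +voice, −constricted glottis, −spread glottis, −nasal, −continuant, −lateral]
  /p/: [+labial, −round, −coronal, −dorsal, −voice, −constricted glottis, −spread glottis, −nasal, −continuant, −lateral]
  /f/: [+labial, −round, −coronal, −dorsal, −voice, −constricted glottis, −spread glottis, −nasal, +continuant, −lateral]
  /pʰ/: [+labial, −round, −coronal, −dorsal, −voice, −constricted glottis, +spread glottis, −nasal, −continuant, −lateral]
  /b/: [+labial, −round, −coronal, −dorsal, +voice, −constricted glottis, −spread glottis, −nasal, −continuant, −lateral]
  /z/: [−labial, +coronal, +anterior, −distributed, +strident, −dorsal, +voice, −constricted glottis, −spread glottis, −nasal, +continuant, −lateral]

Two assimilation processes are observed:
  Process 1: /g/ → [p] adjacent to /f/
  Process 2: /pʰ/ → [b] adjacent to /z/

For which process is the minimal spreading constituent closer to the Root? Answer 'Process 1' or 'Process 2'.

Process 1 alters [voice], [labial], [round], [dorsal], [high], [back]; the lowest common ancestor is Q-node (depth 1 from Root).
Process 2: the features that change are [voice], [spread glottis]; the minimal node is Laryngeal (depth 3).
Depth 1 < depth 3; Process 1 involves the structurally higher constituent Q-node.

Process 1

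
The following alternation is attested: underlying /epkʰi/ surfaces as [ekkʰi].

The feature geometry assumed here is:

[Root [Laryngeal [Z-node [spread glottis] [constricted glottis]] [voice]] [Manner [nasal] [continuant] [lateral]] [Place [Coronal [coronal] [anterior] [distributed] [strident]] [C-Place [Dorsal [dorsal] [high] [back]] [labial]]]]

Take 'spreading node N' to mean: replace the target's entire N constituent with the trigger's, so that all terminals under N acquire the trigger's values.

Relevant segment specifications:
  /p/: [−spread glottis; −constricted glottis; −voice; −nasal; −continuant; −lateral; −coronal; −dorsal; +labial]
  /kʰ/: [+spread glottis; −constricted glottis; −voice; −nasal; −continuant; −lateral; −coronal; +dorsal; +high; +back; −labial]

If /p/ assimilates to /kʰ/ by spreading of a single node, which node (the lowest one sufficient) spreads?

C-Place

/p/ and [k] differ in [labial], [dorsal], [high], [back]; every other specified feature is identical.
Tracing each changed feature up the tree, the paths first meet at C-Place; any lower node misses at least one of them.
If C-Place spreads, every terminal under it takes /kʰ/'s value, producing [k] as observed.
[spread glottis] stays as in /p/ although /kʰ/ differs there, so no node dominating it spread; among the remaining candidates C-Place is the lowest that derives the output.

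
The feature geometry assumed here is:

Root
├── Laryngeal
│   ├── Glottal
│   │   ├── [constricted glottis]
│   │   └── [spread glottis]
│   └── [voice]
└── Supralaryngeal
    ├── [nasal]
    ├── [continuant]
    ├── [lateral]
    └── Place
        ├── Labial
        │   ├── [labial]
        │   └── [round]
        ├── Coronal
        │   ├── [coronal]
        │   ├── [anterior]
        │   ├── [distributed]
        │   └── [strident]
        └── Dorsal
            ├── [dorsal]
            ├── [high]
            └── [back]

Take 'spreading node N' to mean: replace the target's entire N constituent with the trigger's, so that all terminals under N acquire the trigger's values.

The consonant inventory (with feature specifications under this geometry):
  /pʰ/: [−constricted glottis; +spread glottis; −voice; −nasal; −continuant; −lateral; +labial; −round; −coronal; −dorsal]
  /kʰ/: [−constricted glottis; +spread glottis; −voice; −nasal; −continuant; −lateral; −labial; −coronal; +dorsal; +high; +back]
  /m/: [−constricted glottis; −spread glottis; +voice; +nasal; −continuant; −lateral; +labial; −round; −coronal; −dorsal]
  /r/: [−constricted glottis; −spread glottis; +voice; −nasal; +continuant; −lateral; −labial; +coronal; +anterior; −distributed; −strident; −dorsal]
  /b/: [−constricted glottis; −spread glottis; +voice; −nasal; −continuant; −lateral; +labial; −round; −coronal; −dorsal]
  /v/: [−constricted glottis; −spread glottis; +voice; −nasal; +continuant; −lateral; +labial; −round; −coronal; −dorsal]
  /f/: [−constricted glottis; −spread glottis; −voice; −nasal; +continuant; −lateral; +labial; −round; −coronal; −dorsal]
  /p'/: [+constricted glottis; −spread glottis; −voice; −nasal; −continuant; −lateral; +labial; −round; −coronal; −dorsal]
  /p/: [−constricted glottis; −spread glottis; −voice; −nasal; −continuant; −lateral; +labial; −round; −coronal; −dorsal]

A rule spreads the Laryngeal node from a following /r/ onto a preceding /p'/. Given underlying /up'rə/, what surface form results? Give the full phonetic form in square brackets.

Terminals under Laryngeal in this geometry: [constricted glottis], [spread glottis], [voice].
Spreading Laryngeal from /r/ onto /p'/ replaces those values with /r/'s: [−constricted glottis], [−spread glottis], [+voice]. Features outside Laryngeal ([nasal], [continuant], [lateral], …) stay as in /p'/.
This feature bundle is that of [b], so /up'rə/ surfaces as [ubrə].

[ubrə]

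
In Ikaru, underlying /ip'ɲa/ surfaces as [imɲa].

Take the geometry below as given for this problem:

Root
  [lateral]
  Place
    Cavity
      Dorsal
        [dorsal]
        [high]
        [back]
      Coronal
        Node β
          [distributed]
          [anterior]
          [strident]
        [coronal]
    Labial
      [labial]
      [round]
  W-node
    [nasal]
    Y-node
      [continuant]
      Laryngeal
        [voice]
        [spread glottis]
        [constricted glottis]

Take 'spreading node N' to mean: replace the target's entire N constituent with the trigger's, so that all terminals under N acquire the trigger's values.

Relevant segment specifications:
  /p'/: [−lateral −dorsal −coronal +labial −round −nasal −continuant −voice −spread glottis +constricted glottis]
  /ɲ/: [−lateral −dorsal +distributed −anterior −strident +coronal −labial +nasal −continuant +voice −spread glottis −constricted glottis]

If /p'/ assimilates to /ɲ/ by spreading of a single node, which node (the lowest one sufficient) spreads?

W-node

Comparing /p'/ with its surface form [m], the features that change are [voice], [constricted glottis], [nasal].
In this geometry the lowest node dominating all of them is W-node: every daughter of W-node dominates only a proper subset, so no lower node suffices.
If W-node spreads, every terminal under it takes /ɲ/'s value, producing [m] as observed.
Since [labial], [coronal] are preserved even though /ɲ/ disagrees there, no node above W-node spread.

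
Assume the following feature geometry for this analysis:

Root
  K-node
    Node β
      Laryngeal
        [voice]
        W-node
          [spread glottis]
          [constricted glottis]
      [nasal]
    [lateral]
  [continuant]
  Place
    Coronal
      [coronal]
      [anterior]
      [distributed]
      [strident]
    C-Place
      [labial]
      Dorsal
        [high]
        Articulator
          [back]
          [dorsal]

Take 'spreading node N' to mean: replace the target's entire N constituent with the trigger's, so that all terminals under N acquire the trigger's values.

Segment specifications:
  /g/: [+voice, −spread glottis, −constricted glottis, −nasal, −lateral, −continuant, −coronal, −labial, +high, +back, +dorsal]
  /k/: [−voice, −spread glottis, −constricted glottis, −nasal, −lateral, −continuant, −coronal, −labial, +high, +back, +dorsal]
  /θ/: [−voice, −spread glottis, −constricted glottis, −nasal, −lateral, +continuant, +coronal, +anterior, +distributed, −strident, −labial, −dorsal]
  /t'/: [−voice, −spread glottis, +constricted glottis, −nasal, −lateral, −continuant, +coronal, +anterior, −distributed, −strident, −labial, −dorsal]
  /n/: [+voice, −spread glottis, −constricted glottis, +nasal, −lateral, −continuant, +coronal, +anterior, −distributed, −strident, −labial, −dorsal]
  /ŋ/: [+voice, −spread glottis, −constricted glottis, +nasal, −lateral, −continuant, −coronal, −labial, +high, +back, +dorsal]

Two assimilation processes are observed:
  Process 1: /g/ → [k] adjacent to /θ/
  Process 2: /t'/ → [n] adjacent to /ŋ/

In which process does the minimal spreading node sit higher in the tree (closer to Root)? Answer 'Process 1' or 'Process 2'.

Process 2

In Process 1, [voice] changes, so the minimal spreading node is [voice] at depth 4.
Process 2 alters [voice], [constricted glottis], [nasal]; the lowest common ancestor is Node β (depth 2 from Root).
Node β is closer to Root than [voice], so Process 2 spreads the higher node.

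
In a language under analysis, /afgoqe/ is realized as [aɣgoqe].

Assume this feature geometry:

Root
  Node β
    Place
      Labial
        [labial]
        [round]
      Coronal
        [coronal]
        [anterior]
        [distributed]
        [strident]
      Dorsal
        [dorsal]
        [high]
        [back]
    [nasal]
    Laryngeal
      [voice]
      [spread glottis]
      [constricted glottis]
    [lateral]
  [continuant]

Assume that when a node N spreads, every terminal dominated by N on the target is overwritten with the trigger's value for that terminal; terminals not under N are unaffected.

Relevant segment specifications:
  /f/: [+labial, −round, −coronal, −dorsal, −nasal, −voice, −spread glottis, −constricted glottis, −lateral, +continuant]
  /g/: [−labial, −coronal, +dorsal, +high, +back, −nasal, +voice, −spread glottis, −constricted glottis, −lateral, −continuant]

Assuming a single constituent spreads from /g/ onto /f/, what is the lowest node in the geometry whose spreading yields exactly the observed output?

/f/ and [ɣ] differ in [voice], [labial], [round], [dorsal], [high], [back]; every other specified feature is identical.
In this geometry the lowest node dominating all of them is Node β: every daughter of Node β dominates only a proper subset, so no lower node suffices.
Delinking /f/'s Node β and associating /g/'s Node β gives precisely the feature bundle of [ɣ].
[continuant] — on which /g/ differs from /f/ — is unchanged, so Root cannot have spread; the constituent is no larger than Node β.

Node β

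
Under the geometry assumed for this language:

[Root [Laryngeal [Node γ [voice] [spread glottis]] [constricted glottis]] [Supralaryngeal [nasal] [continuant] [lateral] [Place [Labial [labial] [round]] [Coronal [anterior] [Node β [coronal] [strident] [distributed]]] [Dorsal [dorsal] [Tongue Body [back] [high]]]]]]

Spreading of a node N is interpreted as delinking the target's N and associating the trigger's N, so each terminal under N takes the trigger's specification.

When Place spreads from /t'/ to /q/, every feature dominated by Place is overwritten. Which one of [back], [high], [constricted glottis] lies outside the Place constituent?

Place dominates exactly [labial], [round], [anterior], [coronal], [strident], [distributed], [dorsal], [back], [high].
Spreading Place replaces [back], [high] with the trigger's values, since each sits inside the Place constituent.
[constricted glottis] is not within the Place subtree (it hangs from Laryngeal), so /q/'s [constricted glottis] value survives.

[constricted glottis]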